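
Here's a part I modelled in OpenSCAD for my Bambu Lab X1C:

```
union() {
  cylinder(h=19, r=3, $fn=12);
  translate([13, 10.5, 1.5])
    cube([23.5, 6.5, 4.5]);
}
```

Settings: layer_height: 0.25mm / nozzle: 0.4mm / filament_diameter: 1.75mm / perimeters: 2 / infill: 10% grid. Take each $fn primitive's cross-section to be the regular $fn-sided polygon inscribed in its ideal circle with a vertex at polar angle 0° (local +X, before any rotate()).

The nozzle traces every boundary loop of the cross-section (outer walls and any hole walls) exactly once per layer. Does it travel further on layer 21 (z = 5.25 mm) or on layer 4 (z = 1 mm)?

layer 21 (z = 5.25 mm)

Layer 21 (z = 5.25): the cylinder: section is a regular 12-gon, circumradius r=3 (perimeter = 2·12·3.000·sin(180°/12) = 18.63 mm); the cube at (13, 10.5) (footprint 23.5×6.5) is included at this height (perimeter 60.00 mm); Combining (union): the 2 present regions are separate (no shared area or edge), so areas and boundary lengths simply add and each stays a separate island — boundary = 78.63 mm. So its perimeter = 78.63 mm. Layer 4 (z = 1): the r=3 cylinder contributes a regular 12-gon of circumradius 3 (perimeter = 2·12·3.000·sin(180°/12) = 18.63 mm); the cube at (13, 10.5) is absent (z outside [1.5, 6]); Taking the union: only the r=3 cylinder is present, so the union is just that shape — boundary = 18.63 mm. So its perimeter = 18.63 mm. Layer 21 is larger (78.63 vs 18.63 mm).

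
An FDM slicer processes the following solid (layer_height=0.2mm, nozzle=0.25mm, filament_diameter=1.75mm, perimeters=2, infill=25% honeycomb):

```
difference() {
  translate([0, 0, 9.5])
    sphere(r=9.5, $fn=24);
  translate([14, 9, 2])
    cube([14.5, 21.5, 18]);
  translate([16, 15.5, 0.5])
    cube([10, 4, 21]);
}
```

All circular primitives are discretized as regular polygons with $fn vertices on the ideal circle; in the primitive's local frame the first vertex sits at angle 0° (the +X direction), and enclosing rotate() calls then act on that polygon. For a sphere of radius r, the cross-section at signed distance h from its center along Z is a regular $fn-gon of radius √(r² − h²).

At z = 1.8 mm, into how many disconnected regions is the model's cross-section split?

1

At z = 1.8 mm: the r=9.5 sphere contributes a regular 24-gon of circumradius √(9.5²−7.7²) = 5.564; the cube at (14, 9) is absent (z outside [2, 20]); the cube at (16, 15.5) is present — its section is the full 10×4 rectangle; Subtracting the remaining from the first: starting from the r=9.5 sphere, the 10×4 cube at (16, 15.5) misses the remaining region (no effect) — 1 connected region. The result has 1 disconnected region.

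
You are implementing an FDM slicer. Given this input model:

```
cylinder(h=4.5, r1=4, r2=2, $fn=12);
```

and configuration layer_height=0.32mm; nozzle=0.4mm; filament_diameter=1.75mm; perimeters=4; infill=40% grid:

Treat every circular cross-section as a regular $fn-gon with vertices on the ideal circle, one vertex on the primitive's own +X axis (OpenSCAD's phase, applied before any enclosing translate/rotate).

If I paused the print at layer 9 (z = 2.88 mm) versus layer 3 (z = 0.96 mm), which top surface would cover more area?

Layer 9 (z = 2.88): the cone: at t=0.640 of its height the radius interpolates to r₁+(r₂−r₁)t = 2.720, giving a regular 12-gon of that circumradius (area = (12/2)·2.720²·sin(360°/12) = 22.20 mm²). So its area = 22.20 mm². Layer 3 (z = 0.96): the cone: at t=0.213 of its height the radius interpolates to r₁+(r₂−r₁)t = 3.573, giving a regular 12-gon of that circumradius (area = (12/2)·3.573²·sin(360°/12) = 38.31 mm²). So its area = 38.31 mm². Layer 3 is larger (38.31 vs 22.20 mm²).

layer 3 (z = 0.96 mm)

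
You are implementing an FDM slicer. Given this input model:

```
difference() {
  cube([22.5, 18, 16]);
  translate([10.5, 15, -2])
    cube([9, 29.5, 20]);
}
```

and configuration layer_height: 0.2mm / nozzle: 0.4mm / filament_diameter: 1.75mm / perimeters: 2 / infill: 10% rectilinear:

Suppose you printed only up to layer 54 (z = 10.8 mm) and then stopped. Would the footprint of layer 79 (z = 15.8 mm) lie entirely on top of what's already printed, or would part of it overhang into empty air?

entirely on top

Compare the two slices. At z = 10.8: the cube (footprint 22.5×18) is included at this height (area 405.00 mm²); the cube at (10.5, 15) is present — its section is the full 9×29.5 rectangle (area 265.50 mm²); Taking the first minus the rest: starting from the 22.5×18 cube (405.00 mm²), the 9×29.5 cube at (10.5, 15) partially overlaps it — only the 27.00 mm² overlap (of its 265.50 mm²) is removed, clipping the outline — area = 378.00 mm². At z = 15.8: the 22.5×18 cube contributes its full rectangle (area 405.00 mm²); the 9×29.5 cube at (10.5, 15) contributes its full rectangle (area 265.50 mm²); Subtracting the remaining from the first: starting from the 22.5×18 cube (405.00 mm²), the 9×29.5 cube at (10.5, 15) partially overlaps it — only the 27.00 mm² overlap (of its 265.50 mm²) is removed, clipping the outline — area = 378.00 mm². Checking containment: the cross-section at z = 15.8 is a subset of the cross-section at z = 10.8.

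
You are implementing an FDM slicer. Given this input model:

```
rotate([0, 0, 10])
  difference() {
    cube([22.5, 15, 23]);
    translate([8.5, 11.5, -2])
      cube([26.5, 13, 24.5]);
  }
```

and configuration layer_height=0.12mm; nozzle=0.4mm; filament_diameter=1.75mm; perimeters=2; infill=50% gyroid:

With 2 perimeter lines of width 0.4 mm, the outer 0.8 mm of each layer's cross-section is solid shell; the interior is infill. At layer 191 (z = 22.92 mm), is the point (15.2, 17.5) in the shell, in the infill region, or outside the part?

At z = 22.92 mm: the 22.5×15 cube contributes its full rectangle; the cube at (8.5, 11.5) is absent (z outside [-2, 22.5]); Subtracting the remaining from the first: none of the subtracted shapes is present at this height, so the 22.5×15 cube is unchanged — 1 connected region; (rotated 10° about Z; rotation is an isometry so areas/perimeters/island counts are preserved). Overall, the cross-section is a single solid region. Undo the 10° rotation: the query point maps to (18.008, 14.595) in the un-rotated model frame. The nearest boundary edge runs (22.50, 15.00)→(0.00, 15.00); distance from the point to it = 0.41 mm. The point is inside the cross-section, 0.41 mm from the nearest boundary — within the 0.8 mm shell band (2 × 0.4).

shell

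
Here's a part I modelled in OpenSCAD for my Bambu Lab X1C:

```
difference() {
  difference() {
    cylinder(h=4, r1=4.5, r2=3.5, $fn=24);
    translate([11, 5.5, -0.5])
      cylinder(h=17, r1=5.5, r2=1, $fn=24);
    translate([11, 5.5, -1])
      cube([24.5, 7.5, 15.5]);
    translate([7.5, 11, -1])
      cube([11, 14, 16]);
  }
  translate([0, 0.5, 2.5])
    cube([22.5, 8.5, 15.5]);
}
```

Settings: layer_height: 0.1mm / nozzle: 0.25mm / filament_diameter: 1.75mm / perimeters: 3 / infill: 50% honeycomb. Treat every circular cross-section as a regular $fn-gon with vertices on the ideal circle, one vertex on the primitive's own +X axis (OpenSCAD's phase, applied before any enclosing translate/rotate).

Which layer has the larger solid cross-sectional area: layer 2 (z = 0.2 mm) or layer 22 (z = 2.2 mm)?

layer 2 (z = 0.2 mm)

Layer 2 (z = 0.2): the cone contributes a regular 24-gon of circumradius 4.450 (interpolated between r1=4.5 and r2=3.5 at t=0.050) (area = (24/2)·4.450²·sin(360°/24) = 61.50 mm²); the cone at (11, 5.5): at t=0.041 of its height the radius interpolates to r₁+(r₂−r₁)t = 5.315, giving a regular 24-gon of that circumradius (area = (24/2)·5.315²·sin(360°/24) = 87.73 mm²); the cube at (11, 5.5) (footprint 24.5×7.5) is included at this height (area 183.75 mm²); the 11×14 cube at (7.5, 11) contributes its full rectangle (area 154.00 mm²); Taking the first minus the rest: starting from the cone (61.50 mm²), the cone at (11, 5.5) misses the remaining region (no effect); the 24.5×7.5 cube at (11, 5.5) misses the remaining region (no effect); the 11×14 cube at (7.5, 11) misses the remaining region (no effect) — area = 61.50 mm²; the cube at (0, 0.5) is not intersected at this z (z outside [2.5, 18]); After the difference (first − rest): none of the subtracted shapes is present at this height, so that combined region is unchanged — area = 61.50 mm². So its area = 61.50 mm². Layer 22 (z = 2.2): the cone contributes a regular 24-gon of circumradius 3.950 (interpolated between r1=4.5 and r2=3.5 at t=0.550) (area = (24/2)·3.950²·sin(360°/24) = 48.46 mm²); the cone at (11, 5.5) contributes a regular 24-gon of circumradius 4.785 (interpolated between r1=5.5 and r2=1 at t=0.159) (area = (24/2)·4.785²·sin(360°/24) = 71.12 mm²); the 24.5×7.5 cube at (11, 5.5) contributes its full rectangle (area 183.75 mm²); the cube at (7.5, 11) is present — its section is the full 11×14 rectangle (area 154.00 mm²); Taking the first minus the rest: starting from the cone (48.46 mm²), the cone at (11, 5.5) misses the remaining region (no effect); the 24.5×7.5 cube at (11, 5.5) misses the remaining region (no effect); the 11×14 cube at (7.5, 11) misses the remaining region (no effect) — area = 48.46 mm²; the cube at (0, 0.5) does not reach this height (z outside [2.5, 18]); Subtracting the remaining from the first: none of the subtracted shapes is present at this height, so that combined region is unchanged — area = 48.46 mm². So its area = 48.46 mm². Layer 2 is larger (61.50 vs 48.46 mm²).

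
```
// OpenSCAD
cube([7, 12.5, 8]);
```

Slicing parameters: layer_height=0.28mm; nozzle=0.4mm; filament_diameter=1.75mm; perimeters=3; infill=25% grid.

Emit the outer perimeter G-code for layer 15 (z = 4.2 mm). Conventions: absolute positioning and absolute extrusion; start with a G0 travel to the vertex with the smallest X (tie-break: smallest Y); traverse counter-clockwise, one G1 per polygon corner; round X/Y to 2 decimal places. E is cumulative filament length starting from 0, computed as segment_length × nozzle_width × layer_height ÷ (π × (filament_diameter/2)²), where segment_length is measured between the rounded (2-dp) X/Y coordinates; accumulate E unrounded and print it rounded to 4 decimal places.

G0 X0.00 Y0.00 Z4.20
G1 X7.00 Y0.00 E0.3259
G1 X7.00 Y12.50 E0.9080
G1 X0.00 Y12.50 E1.2340
G1 X0.00 Y0.00 E1.8160

At z = 4.2 mm: the 7×12.5 cube contributes its full rectangle. The outline is a single polygon with 4 vertices. Extrusion per mm of travel: 0.4 × 0.28 / (π × 0.875²) = 0.046564. Accumulating E over each segment gives final E = 1.8160.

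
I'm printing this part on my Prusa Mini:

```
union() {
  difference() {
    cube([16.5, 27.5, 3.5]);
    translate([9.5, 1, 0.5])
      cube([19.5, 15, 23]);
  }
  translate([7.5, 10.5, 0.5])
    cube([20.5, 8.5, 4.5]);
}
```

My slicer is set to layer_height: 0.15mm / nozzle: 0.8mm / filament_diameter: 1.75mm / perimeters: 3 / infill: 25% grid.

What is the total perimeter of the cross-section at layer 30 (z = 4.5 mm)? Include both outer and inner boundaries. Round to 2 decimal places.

58.00 mm

At z = 4.5 mm: the cube is not intersected at this z (z outside [0, 3.5]); the cube at (9.5, 1) is present — its section is the full 19.5×15 rectangle (perimeter 69.00 mm); Subtracting the remaining from the first: the first operand is absent here, so nothing remains; the 20.5×8.5 cube at (7.5, 10.5) contributes its full rectangle (perimeter 58.00 mm); Taking the union: only the 20.5×8.5 cube at (7.5, 10.5) is present, so the union is just that shape — boundary = 58.00 mm. Overall, the cross-section is a single solid region. Total boundary length (outer) = 58.00 mm.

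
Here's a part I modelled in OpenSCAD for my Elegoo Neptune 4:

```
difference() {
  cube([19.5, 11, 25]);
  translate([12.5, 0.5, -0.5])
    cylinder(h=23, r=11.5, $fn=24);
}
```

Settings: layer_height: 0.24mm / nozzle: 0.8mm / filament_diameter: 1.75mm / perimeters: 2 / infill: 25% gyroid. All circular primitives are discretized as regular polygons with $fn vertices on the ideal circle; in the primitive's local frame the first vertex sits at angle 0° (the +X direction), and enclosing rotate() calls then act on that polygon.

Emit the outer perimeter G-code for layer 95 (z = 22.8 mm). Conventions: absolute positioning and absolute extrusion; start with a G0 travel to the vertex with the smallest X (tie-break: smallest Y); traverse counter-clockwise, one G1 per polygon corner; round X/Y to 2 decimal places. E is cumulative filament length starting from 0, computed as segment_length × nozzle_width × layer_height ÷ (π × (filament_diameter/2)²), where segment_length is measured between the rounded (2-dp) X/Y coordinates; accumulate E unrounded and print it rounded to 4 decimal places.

G0 X0.00 Y0.00 Z22.80
G1 X19.50 Y0.00 E1.5566
G1 X19.50 Y11.00 E2.4346
G1 X0.00 Y11.00 E3.9912
G1 X0.00 Y0.00 E4.8693

At z = 22.8 mm: the 19.5×11 cube contributes its full rectangle; the cylinder at (12.5, 0.5) does not reach this height (z outside [-0.5, 22.5]); After the difference (first − rest): none of the subtracted shapes is present at this height, so the 19.5×11 cube is unchanged — 1 connected region. The outline is a single polygon with 4 vertices. Extrusion per mm of travel: 0.8 × 0.24 / (π × 0.875²) = 0.079824. Accumulating E over each segment gives final E = 4.8693.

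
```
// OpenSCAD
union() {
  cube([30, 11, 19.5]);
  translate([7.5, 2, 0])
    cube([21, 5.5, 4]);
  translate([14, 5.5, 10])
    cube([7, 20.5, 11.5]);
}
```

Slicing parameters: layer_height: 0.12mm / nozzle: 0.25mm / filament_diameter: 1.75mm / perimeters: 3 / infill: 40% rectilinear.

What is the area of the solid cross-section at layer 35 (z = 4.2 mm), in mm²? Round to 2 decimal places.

At z = 4.2 mm: the cube (footprint 30×11) is included at this height (area 330.00 mm²); the cube at (7.5, 2) is absent (z outside [0, 4]); the cube at (14, 5.5) does not reach this height (z outside [10, 21.5]); Taking the union: only the 30×11 cube is present, so the union is just that shape — area = 330.00 mm². Overall, the cross-section is a single solid region. Net area = 330.00 mm².

330.00 mm²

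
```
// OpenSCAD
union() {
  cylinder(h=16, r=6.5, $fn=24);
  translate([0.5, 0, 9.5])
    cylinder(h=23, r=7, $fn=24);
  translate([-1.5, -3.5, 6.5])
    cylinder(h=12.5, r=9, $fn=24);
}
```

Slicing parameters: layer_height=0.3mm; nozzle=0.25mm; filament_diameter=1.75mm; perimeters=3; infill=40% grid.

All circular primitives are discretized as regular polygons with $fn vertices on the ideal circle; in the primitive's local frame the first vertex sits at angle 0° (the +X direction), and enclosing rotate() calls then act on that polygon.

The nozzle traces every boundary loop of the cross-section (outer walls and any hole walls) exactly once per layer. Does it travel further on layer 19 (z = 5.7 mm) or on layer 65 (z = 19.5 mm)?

layer 65 (z = 19.5 mm)

Layer 19 (z = 5.7): the r=6.5 cylinder gives a regular 24-gon of circumradius 6.5 (constant along its height) (perimeter = 2·24·6.500·sin(180°/24) = 40.72 mm); the cylinder at (0.5, 0) does not reach this height (z outside [9.5, 32.5]); the cylinder at (-1.5, -3.5) does not reach this height (z outside [6.5, 19]); Merging all regions: only the r=6.5 cylinder is present, so the union is just that shape — boundary = 40.72 mm. So its perimeter = 40.72 mm. Layer 65 (z = 19.5): the cylinder does not reach this height (z outside [0, 16]); the cylinder at (0.5, 0): section is a regular 24-gon, circumradius r=7 (perimeter = 2·24·7.000·sin(180°/24) = 43.86 mm); the cylinder at (-1.5, -3.5) does not reach this height (z outside [6.5, 19]); Combining (union): only the r=7 cylinder at (0.5, 0) is present, so the union is just that shape — boundary = 43.86 mm. So its perimeter = 43.86 mm. Layer 65 is larger (43.86 vs 40.72 mm).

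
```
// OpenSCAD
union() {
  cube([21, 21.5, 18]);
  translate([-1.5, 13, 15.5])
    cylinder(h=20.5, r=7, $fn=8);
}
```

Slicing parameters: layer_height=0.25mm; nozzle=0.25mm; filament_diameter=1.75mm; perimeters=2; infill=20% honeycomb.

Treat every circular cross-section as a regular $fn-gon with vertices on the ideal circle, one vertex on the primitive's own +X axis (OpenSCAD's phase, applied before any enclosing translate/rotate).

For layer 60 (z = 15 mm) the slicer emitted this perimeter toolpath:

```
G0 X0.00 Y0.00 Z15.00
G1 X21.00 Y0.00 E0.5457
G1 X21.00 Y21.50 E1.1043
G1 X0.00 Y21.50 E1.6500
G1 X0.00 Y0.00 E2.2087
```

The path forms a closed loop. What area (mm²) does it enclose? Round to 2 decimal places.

Apply the shoelace formula to the sequence of (X, Y) vertices; enclosed area = 451.50 mm².

451.50 mm²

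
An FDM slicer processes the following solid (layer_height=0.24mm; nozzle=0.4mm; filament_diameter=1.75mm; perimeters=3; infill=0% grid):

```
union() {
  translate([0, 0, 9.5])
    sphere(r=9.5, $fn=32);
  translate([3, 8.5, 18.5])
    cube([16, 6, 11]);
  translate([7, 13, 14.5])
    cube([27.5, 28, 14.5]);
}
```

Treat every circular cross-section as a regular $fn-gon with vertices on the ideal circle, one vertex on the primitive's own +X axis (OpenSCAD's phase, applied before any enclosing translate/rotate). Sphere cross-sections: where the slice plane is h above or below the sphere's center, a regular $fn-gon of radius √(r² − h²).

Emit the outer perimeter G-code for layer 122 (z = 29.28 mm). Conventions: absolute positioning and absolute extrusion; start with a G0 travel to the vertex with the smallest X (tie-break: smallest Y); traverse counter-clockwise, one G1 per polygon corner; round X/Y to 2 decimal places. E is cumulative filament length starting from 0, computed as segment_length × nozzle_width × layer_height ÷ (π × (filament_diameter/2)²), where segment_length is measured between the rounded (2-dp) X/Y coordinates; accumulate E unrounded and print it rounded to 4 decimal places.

At z = 29.28 mm: the sphere does not reach this height (|z−center|=19.780 > r=9.5); the cube at (3, 8.5) (footprint 16×6) is included at this height; the cube at (7, 13) is absent (z outside [14.5, 29]); Combining (union): only the 16×6 cube at (3, 8.5) is present, so the union is just that shape — 1 connected region. The outline is a single polygon with 4 vertices. Extrusion per mm of travel: 0.4 × 0.24 / (π × 0.875²) = 0.039912. Accumulating E over each segment gives final E = 1.7561.

G0 X3.00 Y8.50 Z29.28
G1 X19.00 Y8.50 E0.6386
G1 X19.00 Y14.50 E0.8781
G1 X3.00 Y14.50 E1.5167
G1 X3.00 Y8.50 E1.7561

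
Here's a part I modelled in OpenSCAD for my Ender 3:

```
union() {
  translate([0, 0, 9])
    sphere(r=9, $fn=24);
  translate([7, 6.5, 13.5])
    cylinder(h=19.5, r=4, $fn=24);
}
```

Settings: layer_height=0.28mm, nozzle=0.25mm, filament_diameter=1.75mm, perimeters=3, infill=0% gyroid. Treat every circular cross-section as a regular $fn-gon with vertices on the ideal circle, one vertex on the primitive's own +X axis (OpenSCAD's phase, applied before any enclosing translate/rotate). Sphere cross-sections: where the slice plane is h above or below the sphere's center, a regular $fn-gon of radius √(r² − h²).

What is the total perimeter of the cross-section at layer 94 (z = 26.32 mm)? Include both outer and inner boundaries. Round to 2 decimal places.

25.06 mm

At z = 26.32 mm: the sphere is absent (|z−center|=17.320 > r=9); the r=4 cylinder at (7, 6.5) contributes a regular 24-gon of circumradius 4 (perimeter = 2·24·4.000·sin(180°/24) = 25.06 mm); Merging all regions: only the r=4 cylinder at (7, 6.5) is present, so the union is just that shape — boundary = 25.06 mm. Overall, the cross-section is a single solid region. Total boundary length (outer) = 25.06 mm.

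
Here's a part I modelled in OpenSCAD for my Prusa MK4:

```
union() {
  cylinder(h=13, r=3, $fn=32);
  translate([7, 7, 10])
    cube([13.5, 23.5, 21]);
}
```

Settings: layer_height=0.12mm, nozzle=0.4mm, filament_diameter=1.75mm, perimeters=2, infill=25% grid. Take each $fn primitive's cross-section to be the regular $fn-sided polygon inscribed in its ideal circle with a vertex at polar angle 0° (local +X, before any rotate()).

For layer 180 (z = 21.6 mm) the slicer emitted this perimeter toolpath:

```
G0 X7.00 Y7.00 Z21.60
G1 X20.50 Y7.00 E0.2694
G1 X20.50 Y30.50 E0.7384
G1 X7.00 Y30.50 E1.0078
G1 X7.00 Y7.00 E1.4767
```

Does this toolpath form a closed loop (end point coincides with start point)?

yes

Start point (G0): (7.00, 7.00). End point (last G1): the path returns to the start — closed.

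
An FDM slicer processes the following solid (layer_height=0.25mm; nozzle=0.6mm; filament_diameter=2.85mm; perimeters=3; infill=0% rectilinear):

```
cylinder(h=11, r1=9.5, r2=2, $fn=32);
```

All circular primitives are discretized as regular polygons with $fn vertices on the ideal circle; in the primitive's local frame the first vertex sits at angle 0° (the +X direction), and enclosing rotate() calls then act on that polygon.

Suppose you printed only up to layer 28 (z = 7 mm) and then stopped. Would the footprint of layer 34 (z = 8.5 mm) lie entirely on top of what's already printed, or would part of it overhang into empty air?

Compare the two slices. At z = 7: the cone: at t=0.636 of its height the radius interpolates to r₁+(r₂−r₁)t = 4.727, giving a regular 32-gon of that circumradius (area = (32/2)·4.727²·sin(360°/32) = 69.76 mm²). At z = 8.5: the cone (r1=9.5→r2=2) has section circumradius 3.705 here — a regular 32-gon (area = (32/2)·3.705²·sin(360°/32) = 42.84 mm²). Checking containment: the cross-section at z = 8.5 is a subset of the cross-section at z = 7.

entirely on top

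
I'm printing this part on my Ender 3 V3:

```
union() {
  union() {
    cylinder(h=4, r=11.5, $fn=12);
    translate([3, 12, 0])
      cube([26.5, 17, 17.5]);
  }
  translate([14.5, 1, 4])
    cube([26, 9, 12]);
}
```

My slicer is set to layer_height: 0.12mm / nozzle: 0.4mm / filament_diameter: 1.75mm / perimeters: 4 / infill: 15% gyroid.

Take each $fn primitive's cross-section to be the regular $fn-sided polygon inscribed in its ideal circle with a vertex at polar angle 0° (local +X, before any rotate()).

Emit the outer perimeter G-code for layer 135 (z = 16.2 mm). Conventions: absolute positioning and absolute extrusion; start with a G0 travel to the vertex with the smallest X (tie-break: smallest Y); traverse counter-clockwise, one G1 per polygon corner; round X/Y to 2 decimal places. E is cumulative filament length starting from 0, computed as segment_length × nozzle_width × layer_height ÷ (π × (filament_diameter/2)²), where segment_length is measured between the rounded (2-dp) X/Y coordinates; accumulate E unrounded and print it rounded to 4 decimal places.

At z = 16.2 mm: the cylinder is absent (z outside [0, 4]); the cube at (3, 12) (footprint 26.5×17) is included at this height; Combining (union): only the 26.5×17 cube at (3, 12) is present, so the union is just that shape — 1 connected region; the cube at (14.5, 1) does not reach this height (z outside [4, 16]); Merging all regions: only the result so far is present, so the union is just that shape — 1 connected region. The outline is a single polygon with 4 vertices. Extrusion per mm of travel: 0.4 × 0.12 / (π × 0.875²) = 0.019956. Accumulating E over each segment gives final E = 1.7362.

G0 X3.00 Y12.00 Z16.20
G1 X29.50 Y12.00 E0.5288
G1 X29.50 Y29.00 E0.8681
G1 X3.00 Y29.00 E1.3969
G1 X3.00 Y12.00 E1.7362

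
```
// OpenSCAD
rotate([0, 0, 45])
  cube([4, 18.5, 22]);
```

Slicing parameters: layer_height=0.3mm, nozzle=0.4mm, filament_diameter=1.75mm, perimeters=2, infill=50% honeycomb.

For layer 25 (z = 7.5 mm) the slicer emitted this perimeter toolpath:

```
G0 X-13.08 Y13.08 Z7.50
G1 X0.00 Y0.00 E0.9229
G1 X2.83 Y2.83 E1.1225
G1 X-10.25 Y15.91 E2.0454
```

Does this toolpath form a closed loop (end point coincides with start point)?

no

Start point (G0): (-13.08, 13.08). End point (last G1): the path does not return to the start — open.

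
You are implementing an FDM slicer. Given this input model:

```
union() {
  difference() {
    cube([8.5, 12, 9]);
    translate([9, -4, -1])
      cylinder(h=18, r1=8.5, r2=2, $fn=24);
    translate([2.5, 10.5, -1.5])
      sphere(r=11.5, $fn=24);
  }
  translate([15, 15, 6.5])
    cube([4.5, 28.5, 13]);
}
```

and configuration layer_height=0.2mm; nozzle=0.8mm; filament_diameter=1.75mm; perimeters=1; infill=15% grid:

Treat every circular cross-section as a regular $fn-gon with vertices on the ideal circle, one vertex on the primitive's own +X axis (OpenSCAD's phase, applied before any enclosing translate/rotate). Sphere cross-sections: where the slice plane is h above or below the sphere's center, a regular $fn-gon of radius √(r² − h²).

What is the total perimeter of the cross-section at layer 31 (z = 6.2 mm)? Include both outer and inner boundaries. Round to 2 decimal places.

23.18 mm

At z = 6.2 mm: the cube (footprint 8.5×12) is included at this height (perimeter 41.00 mm); the cone at (9, -4) contributes a regular 24-gon of circumradius 5.900 (interpolated between r1=8.5 and r2=2 at t=0.400) (perimeter = 2·24·5.900·sin(180°/24) = 36.97 mm); the r=11.5 sphere at (2.5, 10.5) slices to a regular 24-gon of circumradius 8.542 (√(r²−h²) with h=7.7 from center) (perimeter = 2·24·8.542·sin(180°/24) = 53.52 mm); Subtracting the remaining from the first: starting from the 8.5×12 cube, the cone at (9, -4) partially overlaps it — only the 4.61 mm² overlap (of its 108.11 mm²) is removed, clipping the outline; the r=11.5 sphere at (2.5, 10.5) partially overlaps it — only the 80.00 mm² overlap (of its 226.60 mm²) is removed, clipping the outline — boundary = 23.18 mm; the cube at (15, 15) is not intersected at this z (z outside [6.5, 19.5]); Merging all regions: only the result so far is present, so the union is just that shape — boundary = 23.18 mm. Overall, the cross-section is a single solid region. Total boundary length (outer) = 23.18 mm.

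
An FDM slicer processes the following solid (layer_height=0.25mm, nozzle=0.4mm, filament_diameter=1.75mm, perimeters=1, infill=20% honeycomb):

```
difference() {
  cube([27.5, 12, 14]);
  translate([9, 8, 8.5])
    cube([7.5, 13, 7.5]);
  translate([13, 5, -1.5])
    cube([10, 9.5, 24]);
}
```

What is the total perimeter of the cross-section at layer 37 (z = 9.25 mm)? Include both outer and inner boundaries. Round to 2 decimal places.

At z = 9.25 mm: the 27.5×12 cube contributes its full rectangle (perimeter 79.00 mm); the cube at (9, 8) is present — its section is the full 7.5×13 rectangle (perimeter 41.00 mm); the cube at (13, 5) (footprint 10×9.5) is included at this height (perimeter 39.00 mm); Subtracting the remaining from the first: starting from the 27.5×12 cube, the 7.5×13 cube at (9, 8) partially overlaps it — only the 30.00 mm² overlap (of its 97.50 mm²) is removed, clipping the outline; the 10×9.5 cube at (13, 5) partially overlaps it — only the 56.00 mm² overlap (of its 95.00 mm²) is removed, clipping the outline — boundary = 93.00 mm. Overall, the cross-section is a single solid region. Total boundary length (outer) = 93.00 mm.

93.00 mm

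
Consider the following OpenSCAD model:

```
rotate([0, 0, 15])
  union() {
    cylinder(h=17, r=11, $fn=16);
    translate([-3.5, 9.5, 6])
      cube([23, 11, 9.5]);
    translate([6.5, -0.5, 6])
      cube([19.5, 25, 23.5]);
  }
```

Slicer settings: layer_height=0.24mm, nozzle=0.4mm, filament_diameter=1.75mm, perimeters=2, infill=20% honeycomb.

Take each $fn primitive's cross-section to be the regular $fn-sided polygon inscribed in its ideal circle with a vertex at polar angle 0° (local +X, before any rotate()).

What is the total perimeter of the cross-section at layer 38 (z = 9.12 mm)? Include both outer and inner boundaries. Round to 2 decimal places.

134.95 mm

At z = 9.12 mm: the cylinder: section is a regular 16-gon, circumradius r=11 (perimeter = 2·16·11.000·sin(180°/16) = 68.67 mm); the 23×11 cube at (-3.5, 9.5) contributes its full rectangle (perimeter 68.00 mm); the cube at (6.5, -0.5) (footprint 19.5×25) is included at this height (perimeter 89.00 mm); Merging all regions: the regions partially overlap (shared area 180.68 mm²), so the edge portions inside another operand are dropped and the merged outline is re-measured after clipping — boundary (outer + 1 inner loop) = 134.95 mm; (rotated 15° about Z; rotation is an isometry so areas/perimeters/island counts are preserved). Overall, the cross-section is one region with 1 hole. Total boundary length (outer + inner) = 134.95 mm.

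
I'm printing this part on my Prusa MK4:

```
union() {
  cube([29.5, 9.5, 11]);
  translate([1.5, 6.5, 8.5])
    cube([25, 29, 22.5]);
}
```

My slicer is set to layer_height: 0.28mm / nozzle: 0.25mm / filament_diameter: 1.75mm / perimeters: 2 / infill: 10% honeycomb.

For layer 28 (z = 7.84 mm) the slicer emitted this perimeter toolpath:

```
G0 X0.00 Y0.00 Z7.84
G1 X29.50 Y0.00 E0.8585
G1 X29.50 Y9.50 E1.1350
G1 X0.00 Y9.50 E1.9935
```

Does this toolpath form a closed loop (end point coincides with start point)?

no

Start point (G0): (0.00, 0.00). End point (last G1): the path does not return to the start — open.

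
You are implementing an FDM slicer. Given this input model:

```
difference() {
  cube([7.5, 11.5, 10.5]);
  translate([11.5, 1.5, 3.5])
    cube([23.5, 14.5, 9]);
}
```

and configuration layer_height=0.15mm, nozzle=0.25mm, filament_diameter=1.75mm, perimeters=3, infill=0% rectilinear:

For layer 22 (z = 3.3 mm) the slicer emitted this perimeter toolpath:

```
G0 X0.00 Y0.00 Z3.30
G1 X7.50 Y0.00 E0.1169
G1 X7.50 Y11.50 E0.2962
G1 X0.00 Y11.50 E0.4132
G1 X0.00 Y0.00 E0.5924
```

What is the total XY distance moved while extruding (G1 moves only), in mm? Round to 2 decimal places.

Sum the Euclidean lengths of each G1 segment: total = 38.00 mm.

38.00 mm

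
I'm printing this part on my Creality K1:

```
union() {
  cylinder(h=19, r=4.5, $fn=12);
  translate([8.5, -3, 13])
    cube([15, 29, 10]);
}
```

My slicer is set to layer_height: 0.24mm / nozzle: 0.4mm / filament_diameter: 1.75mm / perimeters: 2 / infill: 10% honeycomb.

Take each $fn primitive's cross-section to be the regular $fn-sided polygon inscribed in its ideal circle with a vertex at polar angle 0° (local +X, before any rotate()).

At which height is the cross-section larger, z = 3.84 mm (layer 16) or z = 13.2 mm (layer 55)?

layer 55 (z = 13.2 mm)

Layer 16 (z = 3.84): the r=4.5 cylinder gives a regular 12-gon of circumradius 4.5 (constant along its height) (area = (12/2)·4.500²·sin(360°/12) = 60.75 mm²); the cube at (8.5, -3) does not reach this height (z outside [13, 23]); Taking the union: only the r=4.5 cylinder is present, so the union is just that shape — area = 60.75 mm². So its area = 60.75 mm². Layer 55 (z = 13.2): the r=4.5 cylinder contributes a regular 12-gon of circumradius 4.5 (area = (12/2)·4.500²·sin(360°/12) = 60.75 mm²); the cube at (8.5, -3) (footprint 15×29) is included at this height (area 435.00 mm²); Merging all regions: the 2 present regions are separate (no shared area or edge), so areas and boundary lengths simply add and each stays a separate island — area = 495.75 mm². So its area = 495.75 mm². Layer 55 is larger (495.75 vs 60.75 mm²).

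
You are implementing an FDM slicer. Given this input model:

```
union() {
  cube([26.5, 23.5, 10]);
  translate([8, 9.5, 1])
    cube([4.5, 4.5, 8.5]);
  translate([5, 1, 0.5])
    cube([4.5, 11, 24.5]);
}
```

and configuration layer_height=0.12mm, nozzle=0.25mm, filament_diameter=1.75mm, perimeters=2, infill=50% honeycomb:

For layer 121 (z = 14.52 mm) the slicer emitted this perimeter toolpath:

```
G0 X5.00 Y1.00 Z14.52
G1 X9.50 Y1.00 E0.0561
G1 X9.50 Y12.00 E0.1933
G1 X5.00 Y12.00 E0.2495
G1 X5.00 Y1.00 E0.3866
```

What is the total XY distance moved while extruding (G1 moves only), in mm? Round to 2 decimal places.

Sum the Euclidean lengths of each G1 segment: total = 31.00 mm.

31.00 mm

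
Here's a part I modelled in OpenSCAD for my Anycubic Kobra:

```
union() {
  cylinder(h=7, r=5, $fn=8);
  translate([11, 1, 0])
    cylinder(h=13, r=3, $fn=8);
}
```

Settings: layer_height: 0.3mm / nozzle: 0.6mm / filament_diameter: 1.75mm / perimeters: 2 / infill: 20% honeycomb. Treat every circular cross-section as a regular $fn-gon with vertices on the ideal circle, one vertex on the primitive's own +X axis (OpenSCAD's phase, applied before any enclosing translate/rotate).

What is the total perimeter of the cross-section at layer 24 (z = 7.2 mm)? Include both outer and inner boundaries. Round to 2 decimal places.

18.37 mm

At z = 7.2 mm: the cylinder is not intersected at this z (z outside [0, 7]); the r=3 cylinder at (11, 1) contributes a regular 8-gon of circumradius 3 (perimeter = 2·8·3.000·sin(180°/8) = 18.37 mm); Merging all regions: only the r=3 cylinder at (11, 1) is present, so the union is just that shape — boundary = 18.37 mm. Overall, the cross-section is a single solid region. Total boundary length (outer) = 18.37 mm.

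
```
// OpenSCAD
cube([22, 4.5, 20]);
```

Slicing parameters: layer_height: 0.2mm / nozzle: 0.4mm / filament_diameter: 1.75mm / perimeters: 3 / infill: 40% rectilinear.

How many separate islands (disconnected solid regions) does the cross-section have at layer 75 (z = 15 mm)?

1

At z = 15 mm: the cube is present — its section is the full 22×4.5 rectangle. Overall, the cross-section is a single solid region. Island count = 1.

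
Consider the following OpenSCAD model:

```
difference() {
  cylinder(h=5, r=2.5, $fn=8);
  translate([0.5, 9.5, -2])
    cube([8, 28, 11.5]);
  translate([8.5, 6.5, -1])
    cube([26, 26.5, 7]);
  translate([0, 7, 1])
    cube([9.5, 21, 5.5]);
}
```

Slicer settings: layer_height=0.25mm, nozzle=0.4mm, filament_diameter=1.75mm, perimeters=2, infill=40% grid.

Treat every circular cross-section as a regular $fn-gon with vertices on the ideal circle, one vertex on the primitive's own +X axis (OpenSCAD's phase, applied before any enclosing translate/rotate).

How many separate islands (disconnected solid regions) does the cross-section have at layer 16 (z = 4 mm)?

At z = 4 mm: the r=2.5 cylinder contributes a regular 8-gon of circumradius 2.5; the cube at (0.5, 9.5) is present — its section is the full 8×28 rectangle; the cube at (8.5, 6.5) (footprint 26×26.5) is included at this height; the cube at (0, 7) is present — its section is the full 9.5×21 rectangle; Taking the first minus the rest: starting from the r=2.5 cylinder, the 8×28 cube at (0.5, 9.5) misses the remaining region (no effect); the 26×26.5 cube at (8.5, 6.5) misses the remaining region (no effect); the 9.5×21 cube at (0, 7) misses the remaining region (no effect) — 1 connected region. Overall, the cross-section is a single solid region. Island count = 1.

1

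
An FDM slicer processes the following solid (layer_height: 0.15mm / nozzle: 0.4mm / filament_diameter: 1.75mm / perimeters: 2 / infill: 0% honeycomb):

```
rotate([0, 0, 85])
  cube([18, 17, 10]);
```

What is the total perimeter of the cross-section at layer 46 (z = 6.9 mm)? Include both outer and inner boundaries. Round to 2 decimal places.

70.00 mm

At z = 6.9 mm: the cube (footprint 18×17) is included at this height (perimeter 70.00 mm); (rotated 85° about Z; rotation is an isometry so areas/perimeters/island counts are preserved). Overall, the cross-section is a single solid region. Total boundary length (outer) = 70.00 mm.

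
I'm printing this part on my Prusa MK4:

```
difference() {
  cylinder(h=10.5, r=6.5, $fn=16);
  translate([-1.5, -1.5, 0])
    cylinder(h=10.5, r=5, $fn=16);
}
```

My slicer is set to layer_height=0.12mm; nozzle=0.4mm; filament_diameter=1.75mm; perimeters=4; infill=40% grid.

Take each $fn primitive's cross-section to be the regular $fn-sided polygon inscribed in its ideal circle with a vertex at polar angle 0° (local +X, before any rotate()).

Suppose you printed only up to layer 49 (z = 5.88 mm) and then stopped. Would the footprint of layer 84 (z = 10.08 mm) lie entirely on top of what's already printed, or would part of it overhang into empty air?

entirely on top

Compare the two slices. At z = 5.88: the r=6.5 cylinder contributes a regular 16-gon of circumradius 6.5 (area = (16/2)·6.500²·sin(360°/16) = 129.35 mm²); the r=5 cylinder at (-1.5, -1.5) contributes a regular 16-gon of circumradius 5 (area = (16/2)·5.000²·sin(360°/16) = 76.54 mm²); Taking the first minus the rest: starting from the r=6.5 cylinder (129.35 mm²), the r=5 cylinder at (-1.5, -1.5) partially overlaps it — only the 72.71 mm² overlap (of its 76.54 mm²) is removed, clipping the outline — area = 56.63 mm². At z = 10.08: the r=6.5 cylinder gives a regular 16-gon of circumradius 6.5 (constant along its height) (area = (16/2)·6.500²·sin(360°/16) = 129.35 mm²); the r=5 cylinder at (-1.5, -1.5) contributes a regular 16-gon of circumradius 5 (area = (16/2)·5.000²·sin(360°/16) = 76.54 mm²); Taking the first minus the rest: starting from the r=6.5 cylinder (129.35 mm²), the r=5 cylinder at (-1.5, -1.5) partially overlaps it — only the 72.71 mm² overlap (of its 76.54 mm²) is removed, clipping the outline — area = 56.63 mm². Checking containment: the cross-section at z = 10.08 is a subset of the cross-section at z = 5.88.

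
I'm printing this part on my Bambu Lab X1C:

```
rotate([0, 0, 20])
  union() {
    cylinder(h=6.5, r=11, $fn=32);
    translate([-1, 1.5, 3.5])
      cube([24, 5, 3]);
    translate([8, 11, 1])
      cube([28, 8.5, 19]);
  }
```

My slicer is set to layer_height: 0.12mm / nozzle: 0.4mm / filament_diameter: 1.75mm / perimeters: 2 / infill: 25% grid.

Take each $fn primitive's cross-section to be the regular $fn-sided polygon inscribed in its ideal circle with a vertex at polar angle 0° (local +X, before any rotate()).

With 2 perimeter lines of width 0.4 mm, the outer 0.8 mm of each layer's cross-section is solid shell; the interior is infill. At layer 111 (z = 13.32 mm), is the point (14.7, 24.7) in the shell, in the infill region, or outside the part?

At z = 13.32 mm: the cylinder is not intersected at this z (z outside [0, 6.5]); the cube at (-1, 1.5) is not intersected at this z (z outside [3.5, 6.5]); the cube at (8, 11) is present — its section is the full 28×8.5 rectangle; Combining (union): only the 28×8.5 cube at (8, 11) is present, so the union is just that shape — 1 connected region; (rotated 20° about Z; rotation is an isometry so areas/perimeters/island counts are preserved). Overall, the cross-section is a single solid region. Undo the 20° rotation: the query point maps to (22.261, 18.183) in the un-rotated model frame. The nearest boundary edge runs (36.00, 19.50)→(8.00, 19.50); distance from the point to it = 1.32 mm. The point is inside the cross-section and 1.32 mm from the nearest boundary — more than the 0.8 mm shell width (2 × 0.4), so it's in the infill interior.

infill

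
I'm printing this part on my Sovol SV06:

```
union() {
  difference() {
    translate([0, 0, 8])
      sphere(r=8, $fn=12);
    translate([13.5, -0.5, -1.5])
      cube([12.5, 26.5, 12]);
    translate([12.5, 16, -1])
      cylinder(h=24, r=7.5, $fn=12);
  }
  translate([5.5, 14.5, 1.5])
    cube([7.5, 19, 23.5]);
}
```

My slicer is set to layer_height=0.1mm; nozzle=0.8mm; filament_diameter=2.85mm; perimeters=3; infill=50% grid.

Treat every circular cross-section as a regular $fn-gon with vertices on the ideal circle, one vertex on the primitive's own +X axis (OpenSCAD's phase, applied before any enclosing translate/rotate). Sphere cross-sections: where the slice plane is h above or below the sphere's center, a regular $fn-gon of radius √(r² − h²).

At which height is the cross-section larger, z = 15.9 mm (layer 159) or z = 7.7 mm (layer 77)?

layer 77 (z = 7.7 mm)

Layer 159 (z = 15.9): the r=8 sphere slices to a regular 12-gon of circumradius 1.261 (√(r²−h²) with h=7.9 from center) (area = (12/2)·1.261²·sin(360°/12) = 4.77 mm²); the cube at (13.5, -0.5) is absent (z outside [-1.5, 10.5]); the r=7.5 cylinder at (12.5, 16) contributes a regular 12-gon of circumradius 7.5 (area = (12/2)·7.500²·sin(360°/12) = 168.75 mm²); Taking the first minus the rest: starting from the r=8 sphere (4.77 mm²), the r=7.5 cylinder at (12.5, 16) misses the remaining region (no effect) — area = 4.77 mm²; the cube at (5.5, 14.5) (footprint 7.5×19) is included at this height (area 142.50 mm²); Combining (union): the 2 present regions are separate (no shared area or edge), so areas and boundary lengths simply add and each stays a separate island — area = 147.27 mm². So its area = 147.27 mm². Layer 77 (z = 7.7): the r=8 sphere slices to a regular 12-gon of circumradius 7.994 (√(r²−h²) with h=0.3 from center) (area = (12/2)·7.994²·sin(360°/12) = 191.73 mm²); the cube at (13.5, -0.5) is present — its section is the full 12.5×26.5 rectangle (area 331.25 mm²); the r=7.5 cylinder at (12.5, 16) contributes a regular 12-gon of circumradius 7.5 (area = (12/2)·7.500²·sin(360°/12) = 168.75 mm²); Taking the first minus the rest: starting from the r=8 sphere (191.73 mm²), the 12.5×26.5 cube at (13.5, -0.5) misses the remaining region (no effect); the r=7.5 cylinder at (12.5, 16) misses the remaining region (no effect) — area = 191.73 mm²; the 7.5×19 cube at (5.5, 14.5) contributes its full rectangle (area 142.50 mm²); Merging all regions: the 2 present regions are separate (no shared area or edge), so areas and boundary lengths simply add and each stays a separate island — area = 334.23 mm². So its area = 334.23 mm². Layer 77 is larger (334.23 vs 147.27 mm²).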